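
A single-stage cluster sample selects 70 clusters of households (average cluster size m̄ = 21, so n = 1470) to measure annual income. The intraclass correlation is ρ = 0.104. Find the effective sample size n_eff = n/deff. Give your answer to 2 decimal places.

deff = 1 + (21 − 1)·0.104 = 1 + 2.08 = 3.08.
n_eff = 1470 / 3.08 = 477.27.

477.27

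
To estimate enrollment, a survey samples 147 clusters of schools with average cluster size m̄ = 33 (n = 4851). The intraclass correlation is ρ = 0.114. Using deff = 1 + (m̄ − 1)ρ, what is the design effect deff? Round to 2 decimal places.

deff = 1 + (33 − 1)·0.114 = 1 + 3.648 = 4.648.

4.65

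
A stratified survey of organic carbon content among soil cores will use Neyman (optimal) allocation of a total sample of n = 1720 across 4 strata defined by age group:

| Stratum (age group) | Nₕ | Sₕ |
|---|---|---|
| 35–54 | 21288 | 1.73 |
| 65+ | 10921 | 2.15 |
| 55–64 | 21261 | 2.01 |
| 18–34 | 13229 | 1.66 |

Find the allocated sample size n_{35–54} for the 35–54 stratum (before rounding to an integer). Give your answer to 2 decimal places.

506.74

Neyman allocation: nₕ = n·NₕSₕ / Σⱼ NⱼSⱼ.
Σ NⱼSⱼ = 21288·1.73 + 10921·2.15 + 21261·2.01 + 13229·1.66 = 125003.14.
n_{35–54} = 1720·21288·1.73 / 125003.14 = 506.74.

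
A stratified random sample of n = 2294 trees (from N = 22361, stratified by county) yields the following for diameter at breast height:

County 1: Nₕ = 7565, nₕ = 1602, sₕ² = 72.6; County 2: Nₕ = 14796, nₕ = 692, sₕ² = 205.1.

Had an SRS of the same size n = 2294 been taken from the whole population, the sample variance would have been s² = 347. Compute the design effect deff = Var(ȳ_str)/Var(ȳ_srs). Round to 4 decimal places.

Var(ȳ_str) = Σ Wₕ²(1−fₕ)sₕ²/nₕ with Wₕ = Nₕ/22361:
  County 1: (7565/22361)²·(1−1602/7565)·72.6/1602 = 0.0040885132
  County 2: (14796/22361)²·(1−692/14796)·205.1/692 = 0.1236983
  → Var(ȳ_str) = 0.12778681.
Var(ȳ_srs) = (1 − 2294/22361)·347/2294 = 0.13574608.
deff = 0.12778681 / 0.13574608 = 0.9414.

0.9414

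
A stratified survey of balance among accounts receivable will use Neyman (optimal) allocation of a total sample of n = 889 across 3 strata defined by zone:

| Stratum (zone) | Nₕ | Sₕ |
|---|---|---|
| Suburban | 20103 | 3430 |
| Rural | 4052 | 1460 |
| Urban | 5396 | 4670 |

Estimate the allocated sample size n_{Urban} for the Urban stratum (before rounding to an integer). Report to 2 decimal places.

223.87

Neyman allocation: nₕ = n·NₕSₕ / Σⱼ NⱼSⱼ.
Σ NⱼSⱼ = 20103·3430 + 4052·1460 + 5396·4670 = 1.0006853 × 10^8.
n_{Urban} = 889·5396·4670 / (1.0006853 × 10^8) = 223.87.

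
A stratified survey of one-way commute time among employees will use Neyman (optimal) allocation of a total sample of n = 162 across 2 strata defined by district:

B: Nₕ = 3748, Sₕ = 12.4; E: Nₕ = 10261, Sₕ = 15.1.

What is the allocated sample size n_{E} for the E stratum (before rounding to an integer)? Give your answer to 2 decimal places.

Neyman allocation: nₕ = n·NₕSₕ / Σⱼ NⱼSⱼ.
Σ NⱼSⱼ = 3748·12.4 + 10261·15.1 = 201416.3.
n_{E} = 162·10261·15.1 / 201416.3 = 124.62.

124.62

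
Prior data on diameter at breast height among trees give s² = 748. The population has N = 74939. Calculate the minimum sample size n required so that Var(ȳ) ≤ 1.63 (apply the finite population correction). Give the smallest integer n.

Without fpc, n₀ = s²/D = 748/1.63 = 458.8957.
With fpc, (1 − n/N)·s²/n ≤ D requires n ≥ n₀/(1 + n₀/N) = 458.8957/(1 + 458.8957/74939) = 456.1027.
Rounding up, n = 457.

457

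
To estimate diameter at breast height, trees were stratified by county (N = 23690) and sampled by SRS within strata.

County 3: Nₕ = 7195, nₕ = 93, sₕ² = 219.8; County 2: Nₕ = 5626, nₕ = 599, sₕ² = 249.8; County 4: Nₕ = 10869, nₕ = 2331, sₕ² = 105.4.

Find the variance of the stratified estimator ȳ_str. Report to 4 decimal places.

Var(ȳ_str) = Σₕ Wₕ²(1 − fₕ)sₕ²/nₕ with Wₕ = Nₕ/N, N = 23690.
County 3: Wₕ = 0.30371465; term = 0.30371465²·(1 − 0.01292564)·219.8/93 = 0.21519198.
County 2: Wₕ = 0.23748417; term = 0.23748417²·(1 − 0.10646996)·249.8/599 = 0.021015712.
County 4: Wₕ = 0.45880118; term = 0.45880118²·(1 − 0.21446315)·105.4/2331 = 0.0074767689.
Sum = 0.24368446.

0.2437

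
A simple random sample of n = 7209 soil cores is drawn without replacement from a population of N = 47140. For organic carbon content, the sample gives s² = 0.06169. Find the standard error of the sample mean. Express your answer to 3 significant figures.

0.00269

Under SRS without replacement, Var(ȳ) = (1 − f)·s²/n with f = n/N = 7209/47140 = 0.15292745.
Var(ȳ) = (1 − 0.15292745)·0.06169/7209 = 0.84707255·8.5573589 × 10^-6 = 7.2487038 × 10^-6.
SE(ȳ) = √(7.2487038 × 10^-6) = 0.00269.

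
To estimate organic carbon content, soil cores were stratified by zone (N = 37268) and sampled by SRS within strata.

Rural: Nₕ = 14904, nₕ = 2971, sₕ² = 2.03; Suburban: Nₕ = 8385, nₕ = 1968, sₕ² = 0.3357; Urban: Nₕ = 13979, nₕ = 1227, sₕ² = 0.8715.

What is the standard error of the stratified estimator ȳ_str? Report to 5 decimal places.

0.01361

Var(ȳ_str) = Σₕ Wₕ²(1 − fₕ)sₕ²/nₕ with Wₕ = Nₕ/N, N = 37268.
Rural: Wₕ = 0.39991414; term = 0.39991414²·(1 − 0.19934246)·2.03/2971 = 8.7493078 × 10^-5.
Suburban: Wₕ = 0.22499195; term = 0.22499195²·(1 − 0.23470483)·0.3357/1968 = 6.6082913 × 10^-6.
Urban: Wₕ = 0.37509391; term = 0.37509391²·(1 − 0.08777452)·0.8715/1227 = 9.1160157 × 10^-5.
Sum = 1.8526153 × 10^-4.
SE = √(1.8526153 × 10^-4) = 0.01361.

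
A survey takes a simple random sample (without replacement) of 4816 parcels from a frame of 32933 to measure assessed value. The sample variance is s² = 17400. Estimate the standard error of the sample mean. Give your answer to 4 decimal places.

1.7563

Under SRS without replacement, Var(ȳ) = (1 − f)·s²/n with f = n/N = 4816/32933 = 0.14623630.
Var(ȳ) = (1 − 0.14623630)·17400/4816 = 0.85376370·3.6129568 = 3.0846114.
SE(ȳ) = √(3.0846114) = 1.7563.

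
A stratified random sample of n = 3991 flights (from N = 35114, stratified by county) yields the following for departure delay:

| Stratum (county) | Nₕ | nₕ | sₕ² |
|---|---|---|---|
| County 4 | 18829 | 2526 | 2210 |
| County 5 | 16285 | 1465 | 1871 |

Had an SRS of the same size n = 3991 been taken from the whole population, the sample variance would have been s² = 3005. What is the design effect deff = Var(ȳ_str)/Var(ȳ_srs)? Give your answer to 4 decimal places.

0.7010

Var(ȳ_str) = Σ Wₕ²(1−fₕ)sₕ²/nₕ with Wₕ = Nₕ/35114:
  County 4: (18829/35114)²·(1−2526/18829)·2210/2526 = 0.21781767
  County 5: (16285/35114)²·(1−1465/16285)·1871/1465 = 0.2499836
  → Var(ȳ_str) = 0.46780127.
Var(ȳ_srs) = (1 − 3991/35114)·3005/3991 = 0.66736572.
deff = 0.46780127 / 0.66736572 = 0.7010.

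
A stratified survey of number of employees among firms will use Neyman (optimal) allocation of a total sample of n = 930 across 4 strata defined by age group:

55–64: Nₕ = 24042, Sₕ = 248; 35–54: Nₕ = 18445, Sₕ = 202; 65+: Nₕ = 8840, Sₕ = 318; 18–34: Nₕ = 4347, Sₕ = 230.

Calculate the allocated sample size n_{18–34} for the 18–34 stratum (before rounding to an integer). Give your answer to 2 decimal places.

Neyman allocation: nₕ = n·NₕSₕ / Σⱼ NⱼSⱼ.
Σ NⱼSⱼ = 24042·248 + 18445·202 + 8840·318 + 4347·230 = 1.3499236 × 10^7.
n_{18–34} = 930·4347·230 / (1.3499236 × 10^7) = 68.88.

68.88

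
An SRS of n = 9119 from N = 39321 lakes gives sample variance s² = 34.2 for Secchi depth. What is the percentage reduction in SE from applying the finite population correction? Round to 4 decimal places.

12.3594

f = n/N = 9119/39321 = 0.23191170.
SE_no-fpc = √(s²/n) = 0.061240601; SE_fpc = √((1−f)s²/n) = 0.053671659.
Ratio = √(1−f) = 0.87640647. Reduction = 100·(1 − 0.87640647) = 12.3594%.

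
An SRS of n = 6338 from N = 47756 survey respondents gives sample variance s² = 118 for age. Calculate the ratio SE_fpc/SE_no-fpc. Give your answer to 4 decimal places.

0.9313

f = n/N = 6338/47756 = 0.13271631.
SE_no-fpc = √(s²/n) = 0.13644728; SE_fpc = √((1−f)s²/n) = 0.12707072.
Ratio = √(1−f) = 0.93128067.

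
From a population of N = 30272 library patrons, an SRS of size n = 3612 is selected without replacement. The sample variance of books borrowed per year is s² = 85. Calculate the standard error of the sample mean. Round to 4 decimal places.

0.1440

Under SRS without replacement, Var(ȳ) = (1 − f)·s²/n with f = n/N = 3612/30272 = 0.11931818.
Var(ȳ) = (1 − 0.11931818)·85/3612 = 0.88068182·0.023532669 = 0.020724794.
SE(ȳ) = √(0.020724794) = 0.1440.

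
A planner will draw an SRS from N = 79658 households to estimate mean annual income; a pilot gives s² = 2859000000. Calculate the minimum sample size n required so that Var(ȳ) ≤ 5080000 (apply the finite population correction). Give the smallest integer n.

Without fpc, n₀ = s²/D = 2859000000/5080000 = 562.7953.
With fpc, (1 − n/N)·s²/n ≤ D requires n ≥ n₀/(1 + n₀/N) = 562.7953/(1 + 562.7953/79658) = 558.8470.
Rounding up, n = 559.

559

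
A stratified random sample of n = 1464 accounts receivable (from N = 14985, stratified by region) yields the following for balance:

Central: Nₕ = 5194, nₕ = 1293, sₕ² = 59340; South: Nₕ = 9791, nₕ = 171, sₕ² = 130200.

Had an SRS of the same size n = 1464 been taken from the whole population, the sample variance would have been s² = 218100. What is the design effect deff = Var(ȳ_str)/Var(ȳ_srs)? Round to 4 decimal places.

2.4068

Var(ȳ_str) = Σ Wₕ²(1−fₕ)sₕ²/nₕ with Wₕ = Nₕ/14985:
  Central: (5194/14985)²·(1−1293/5194)·59340/1293 = 4.1410781
  South: (9791/14985)²·(1−171/9791)·130200/171 = 319.3769
  → Var(ȳ_str) = 323.51798.
Var(ȳ_srs) = (1 − 1464/14985)·218100/1464 = 134.42086.
deff = 323.51798 / 134.42086 = 2.4068.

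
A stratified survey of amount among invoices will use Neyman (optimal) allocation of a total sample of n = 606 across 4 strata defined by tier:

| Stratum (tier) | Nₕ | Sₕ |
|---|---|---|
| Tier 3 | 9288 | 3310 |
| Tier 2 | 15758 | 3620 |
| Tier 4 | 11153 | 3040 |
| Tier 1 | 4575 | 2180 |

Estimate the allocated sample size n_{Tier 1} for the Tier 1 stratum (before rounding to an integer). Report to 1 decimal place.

Neyman allocation: nₕ = n·NₕSₕ / Σⱼ NⱼSⱼ.
Σ NⱼSⱼ = 9288·3310 + 15758·3620 + 11153·3040 + 4575·2180 = 1.3166586 × 10^8.
n_{Tier 1} = 606·4575·2180 / (1.3166586 × 10^8) = 45.9.

45.9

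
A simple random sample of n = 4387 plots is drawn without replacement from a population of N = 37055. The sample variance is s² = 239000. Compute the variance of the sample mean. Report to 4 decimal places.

48.0293

Under SRS without replacement, Var(ȳ) = (1 − f)·s²/n with f = n/N = 4387/37055 = 0.11839158.
Var(ȳ) = (1 − 0.11839158)·239000/4387 = 0.88160842·54.479143 = 48.029271.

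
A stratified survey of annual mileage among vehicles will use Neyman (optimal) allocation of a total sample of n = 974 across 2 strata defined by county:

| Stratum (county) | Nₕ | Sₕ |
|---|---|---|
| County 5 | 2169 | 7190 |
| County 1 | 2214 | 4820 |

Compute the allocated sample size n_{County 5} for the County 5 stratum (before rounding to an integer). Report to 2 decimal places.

578.29

Neyman allocation: nₕ = n·NₕSₕ / Σⱼ NⱼSⱼ.
Σ NⱼSⱼ = 2169·7190 + 2214·4820 = 2.626659 × 10^7.
n_{County 5} = 974·2169·7190 / (2.626659 × 10^7) = 578.29.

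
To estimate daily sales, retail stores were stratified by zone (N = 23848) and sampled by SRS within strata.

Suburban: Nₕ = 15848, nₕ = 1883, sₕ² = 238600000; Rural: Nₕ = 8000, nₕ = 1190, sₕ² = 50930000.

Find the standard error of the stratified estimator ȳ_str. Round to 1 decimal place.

Var(ȳ_str) = Σₕ Wₕ²(1 − fₕ)sₕ²/nₕ with Wₕ = Nₕ/N, N = 23848.
Suburban: Wₕ = 0.66454210; term = 0.66454210²·(1 − 0.11881625)·238600000/1883 = 49309.613.
Rural: Wₕ = 0.33545790; term = 0.33545790²·(1 − 0.14875000)·50930000/1190 = 4099.7737.
Sum = 53409.387.
SE = √(53409.387) = 231.1.

231.1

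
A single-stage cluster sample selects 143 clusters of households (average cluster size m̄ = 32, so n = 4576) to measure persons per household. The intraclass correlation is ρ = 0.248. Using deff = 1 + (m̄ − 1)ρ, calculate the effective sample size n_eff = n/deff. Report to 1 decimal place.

526.7

deff = 1 + (32 − 1)·0.248 = 1 + 7.688 = 8.688.
n_eff = 4576 / 8.688 = 526.7.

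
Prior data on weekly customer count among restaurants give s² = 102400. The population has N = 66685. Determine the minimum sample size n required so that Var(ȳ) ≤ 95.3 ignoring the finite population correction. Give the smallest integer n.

1075

Without fpc, n₀ = s²/D = 102400/95.3 = 1074.5016.
Rounding up, n = 1075.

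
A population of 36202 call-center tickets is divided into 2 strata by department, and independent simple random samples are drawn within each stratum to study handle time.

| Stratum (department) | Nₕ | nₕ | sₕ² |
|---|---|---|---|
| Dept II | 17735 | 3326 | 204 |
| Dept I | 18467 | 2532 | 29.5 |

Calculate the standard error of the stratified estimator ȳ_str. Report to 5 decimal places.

Var(ȳ_str) = Σₕ Wₕ²(1 − fₕ)sₕ²/nₕ with Wₕ = Nₕ/N, N = 36202.
Dept II: Wₕ = 0.48989006; term = 0.48989006²·(1 − 0.18753877)·204/3326 = 0.011959357.
Dept I: Wₕ = 0.51010994; term = 0.51010994²·(1 − 0.13710944)·29.5/2532 = 0.0026160233.
Sum = 0.01457538.
SE = √(0.01457538) = 0.12073.

0.12073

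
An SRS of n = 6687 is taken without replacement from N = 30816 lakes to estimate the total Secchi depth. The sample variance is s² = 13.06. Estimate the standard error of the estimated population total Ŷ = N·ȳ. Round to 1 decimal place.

Var(Ŷ) = N²·Var(ȳ) = N²·(1 − n/N)·s²/n.
f = 6687/30816 = 0.21699766; Var(ȳ) = 0.78300234·13.06/6687 = 0.0015292374.
Var(Ŷ) = 30816² · 0.0015292374 = 1.4522034 × 10^6.
SE(Ŷ) = √(1.4522034 × 10^6) = 1205.1.

1205.1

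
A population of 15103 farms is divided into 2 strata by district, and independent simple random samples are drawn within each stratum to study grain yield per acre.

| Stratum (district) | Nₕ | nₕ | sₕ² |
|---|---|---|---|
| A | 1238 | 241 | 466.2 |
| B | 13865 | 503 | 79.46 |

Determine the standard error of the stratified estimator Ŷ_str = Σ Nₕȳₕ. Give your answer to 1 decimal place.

5626.2

Var(Ŷ_str) = Σₕ Nₕ²(1 − fₕ)sₕ²/nₕ.
A: 1238²·(1 − 241/1238)·466.2/241 = 2.387652 × 10^6.
B: 13865²·(1 − 503/13865)·79.46/503 = 2.9266576 × 10^7.
Sum = 3.1654228 × 10^7.
SE = √(3.1654228 × 10^7) = 5626.2.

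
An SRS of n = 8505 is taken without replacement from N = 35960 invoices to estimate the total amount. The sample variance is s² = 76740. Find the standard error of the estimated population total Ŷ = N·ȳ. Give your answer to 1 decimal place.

Var(Ŷ) = N²·Var(ȳ) = N²·(1 − n/N)·s²/n.
f = 8505/35960 = 0.23651279; Var(ȳ) = 0.76348721·76740/8505 = 6.8888899.
Var(Ŷ) = 35960² · 6.8888899 = 8.9081723 × 10^9.
SE(Ŷ) = √(8.9081723 × 10^9) = 94383.1.

94383.1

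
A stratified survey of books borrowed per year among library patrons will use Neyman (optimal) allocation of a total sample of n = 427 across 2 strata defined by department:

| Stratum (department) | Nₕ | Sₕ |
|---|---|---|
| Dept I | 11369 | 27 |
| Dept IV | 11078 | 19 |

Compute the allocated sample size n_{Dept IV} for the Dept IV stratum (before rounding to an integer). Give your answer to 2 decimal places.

Neyman allocation: nₕ = n·NₕSₕ / Σⱼ NⱼSⱼ.
Σ NⱼSⱼ = 11369·27 + 11078·19 = 517445.
n_{Dept IV} = 427·11078·19 / 517445 = 173.69.

173.69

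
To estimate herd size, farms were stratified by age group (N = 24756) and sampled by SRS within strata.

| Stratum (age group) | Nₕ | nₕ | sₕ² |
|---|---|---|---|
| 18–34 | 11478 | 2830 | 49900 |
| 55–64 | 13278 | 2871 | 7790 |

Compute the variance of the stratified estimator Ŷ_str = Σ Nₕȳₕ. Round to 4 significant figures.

Var(Ŷ_str) = Σₕ Nₕ²(1 − fₕ)sₕ²/nₕ.
18–34: 11478²·(1 − 2830/11478)·49900/2830 = 1.7502336 × 10^9.
55–64: 13278²·(1 − 2871/13278)·7790/2871 = 3.7494061 × 10^8.
Sum = 2.1251742 × 10^9.

2.125 × 10^9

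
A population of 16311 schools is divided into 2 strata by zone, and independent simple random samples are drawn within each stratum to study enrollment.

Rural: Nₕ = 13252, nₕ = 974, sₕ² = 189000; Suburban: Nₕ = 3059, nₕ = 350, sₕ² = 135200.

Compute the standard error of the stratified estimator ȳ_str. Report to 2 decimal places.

11.43

Var(ȳ_str) = Σₕ Wₕ²(1 − fₕ)sₕ²/nₕ with Wₕ = Nₕ/N, N = 16311.
Rural: Wₕ = 0.81245785; term = 0.81245785²·(1 − 0.07349834)·189000/974 = 118.67267.
Suburban: Wₕ = 0.18754215; term = 0.18754215²·(1 − 0.11441648)·135200/350 = 12.031948.
Sum = 130.70462.
SE = √(130.70462) = 11.43.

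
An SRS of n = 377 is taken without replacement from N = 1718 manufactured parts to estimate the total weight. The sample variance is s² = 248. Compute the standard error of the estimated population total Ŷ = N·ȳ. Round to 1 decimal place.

1231.1

Var(Ŷ) = N²·Var(ȳ) = N²·(1 − n/N)·s²/n.
f = 377/1718 = 0.21944121; Var(ȳ) = 0.78055879·248/377 = 0.51347103.
Var(Ŷ) = 1718² · 0.51347103 = 1.5155221 × 10^6.
SE(Ŷ) = √(1.5155221 × 10^6) = 1231.1.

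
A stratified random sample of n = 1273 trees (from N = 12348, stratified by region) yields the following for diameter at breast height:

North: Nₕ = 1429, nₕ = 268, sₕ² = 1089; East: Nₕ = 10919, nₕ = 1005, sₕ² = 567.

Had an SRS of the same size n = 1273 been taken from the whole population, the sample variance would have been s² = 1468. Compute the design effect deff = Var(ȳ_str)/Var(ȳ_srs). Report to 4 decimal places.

Var(ȳ_str) = Σ Wₕ²(1−fₕ)sₕ²/nₕ with Wₕ = Nₕ/12348:
  North: (1429/12348)²·(1−268/1429)·1089/268 = 0.044214457
  East: (10919/12348)²·(1−1005/10919)·567/1005 = 0.40054889
  → Var(ȳ_str) = 0.44476335.
Var(ȳ_srs) = (1 − 1273/12348)·1468/1273 = 1.0342958.
deff = 0.44476335 / 1.0342958 = 0.4300.

0.4300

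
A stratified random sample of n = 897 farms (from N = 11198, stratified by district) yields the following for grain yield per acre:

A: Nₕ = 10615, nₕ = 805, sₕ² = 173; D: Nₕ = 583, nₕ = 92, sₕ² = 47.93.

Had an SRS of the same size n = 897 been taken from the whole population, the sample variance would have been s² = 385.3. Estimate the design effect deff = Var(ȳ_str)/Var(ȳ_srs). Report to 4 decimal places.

0.4547

Var(ȳ_str) = Σ Wₕ²(1−fₕ)sₕ²/nₕ with Wₕ = Nₕ/11198:
  A: (10615/11198)²·(1−805/10615)·173/805 = 0.17846716
  D: (583/11198)²·(1−92/583)·47.93/92 = 0.0011892926
  → Var(ȳ_str) = 0.17965645.
Var(ȳ_srs) = (1 − 897/11198)·385.3/897 = 0.39513499.
deff = 0.17965645 / 0.39513499 = 0.4547.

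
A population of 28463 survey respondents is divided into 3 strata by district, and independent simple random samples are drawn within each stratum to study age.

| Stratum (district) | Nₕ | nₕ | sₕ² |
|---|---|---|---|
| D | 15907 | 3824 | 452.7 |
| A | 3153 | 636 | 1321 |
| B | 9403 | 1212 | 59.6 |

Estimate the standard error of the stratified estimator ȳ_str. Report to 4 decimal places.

Var(ȳ_str) = Σₕ Wₕ²(1 − fₕ)sₕ²/nₕ with Wₕ = Nₕ/N, N = 28463.
D: Wₕ = 0.55886590; term = 0.55886590²·(1 − 0.24039731)·452.7/3824 = 0.028086287.
A: Wₕ = 0.11077539; term = 0.11077539²·(1 − 0.20171265)·1321/636 = 0.020346586.
B: Wₕ = 0.33035871; term = 0.33035871²·(1 − 0.12889503)·59.6/1212 = 0.0046750435.
Sum = 0.053107917.
SE = √(0.053107917) = 0.2305.

0.2305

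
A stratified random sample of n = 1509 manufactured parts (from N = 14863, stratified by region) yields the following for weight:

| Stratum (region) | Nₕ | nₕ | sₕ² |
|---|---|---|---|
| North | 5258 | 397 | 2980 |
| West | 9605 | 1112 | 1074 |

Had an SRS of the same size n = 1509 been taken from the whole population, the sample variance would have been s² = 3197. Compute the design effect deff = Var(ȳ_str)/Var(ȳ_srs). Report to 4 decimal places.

0.6436

Var(ȳ_str) = Σ Wₕ²(1−fₕ)sₕ²/nₕ with Wₕ = Nₕ/14863:
  North: (5258/14863)²·(1−397/5258)·2980/397 = 0.86847837
  West: (9605/14863)²·(1−1112/9605)·1074/1112 = 0.3566523
  → Var(ȳ_str) = 1.2251307.
Var(ȳ_srs) = (1 − 1509/14863)·3197/1509 = 1.9035237.
deff = 1.2251307 / 1.9035237 = 0.6436.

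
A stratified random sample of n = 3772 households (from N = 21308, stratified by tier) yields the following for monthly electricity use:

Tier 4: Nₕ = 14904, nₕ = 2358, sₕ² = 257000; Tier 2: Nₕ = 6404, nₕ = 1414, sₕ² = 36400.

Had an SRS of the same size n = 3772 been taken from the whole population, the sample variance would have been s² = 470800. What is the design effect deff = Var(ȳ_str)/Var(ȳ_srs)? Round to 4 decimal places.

0.4546

Var(ȳ_str) = Σ Wₕ²(1−fₕ)sₕ²/nₕ with Wₕ = Nₕ/21308:
  Tier 4: (14904/21308)²·(1−2358/14904)·257000/2358 = 44.886121
  Tier 2: (6404/21308)²·(1−1414/6404)·36400/1414 = 1.8118343
  → Var(ȳ_str) = 46.697955.
Var(ȳ_srs) = (1 − 3772/21308)·470800/3772 = 102.71943.
deff = 46.697955 / 102.71943 = 0.4546.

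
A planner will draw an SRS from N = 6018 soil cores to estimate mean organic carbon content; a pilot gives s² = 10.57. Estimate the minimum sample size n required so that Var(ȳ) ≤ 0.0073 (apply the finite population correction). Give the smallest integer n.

Without fpc, n₀ = s²/D = 10.57/0.0073 = 1447.9452.
With fpc, (1 − n/N)·s²/n ≤ D requires n ≥ n₀/(1 + n₀/N) = 1447.9452/(1 + 1447.9452/6018) = 1167.1307.
Rounding up, n = 1168.

1168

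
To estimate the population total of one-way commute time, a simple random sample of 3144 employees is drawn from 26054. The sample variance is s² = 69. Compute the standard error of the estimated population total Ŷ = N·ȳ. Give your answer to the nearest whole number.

Var(Ŷ) = N²·Var(ȳ) = N²·(1 − n/N)·s²/n.
f = 3144/26054 = 0.12067245; Var(ȳ) = 0.87932755·69/3144 = 0.019298219.
Var(Ŷ) = 26054² · 0.019298219 = 1.3099842 × 10^7.
SE(Ŷ) = √(1.3099842 × 10^7) = 3619.

3619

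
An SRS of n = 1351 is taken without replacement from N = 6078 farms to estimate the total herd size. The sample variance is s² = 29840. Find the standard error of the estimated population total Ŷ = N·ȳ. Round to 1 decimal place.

Var(Ŷ) = N²·Var(ȳ) = N²·(1 − n/N)·s²/n.
f = 1351/6078 = 0.22227706; Var(ȳ) = 0.77772294·29840/1351 = 17.177833.
Var(Ŷ) = 6078² · 17.177833 = 6.3458495 × 10^8.
SE(Ŷ) = √(6.3458495 × 10^8) = 25191.0.

25191.0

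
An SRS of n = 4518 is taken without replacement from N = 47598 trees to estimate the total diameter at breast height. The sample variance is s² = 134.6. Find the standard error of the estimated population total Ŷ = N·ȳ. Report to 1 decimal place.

7815.9

Var(Ŷ) = N²·Var(ȳ) = N²·(1 − n/N)·s²/n.
f = 4518/47598 = 0.09491995; Var(ȳ) = 0.90508005·134.6/4518 = 0.026964093.
Var(Ŷ) = 47598² · 0.026964093 = 6.108903 × 10^7.
SE(Ŷ) = √(6.108903 × 10^7) = 7815.9.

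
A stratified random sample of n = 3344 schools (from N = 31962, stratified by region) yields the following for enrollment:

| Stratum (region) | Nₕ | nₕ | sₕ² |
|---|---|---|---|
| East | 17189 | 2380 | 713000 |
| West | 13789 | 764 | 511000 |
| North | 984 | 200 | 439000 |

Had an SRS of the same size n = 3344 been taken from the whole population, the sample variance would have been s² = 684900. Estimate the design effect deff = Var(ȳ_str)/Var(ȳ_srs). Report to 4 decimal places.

Var(ȳ_str) = Σ Wₕ²(1−fₕ)sₕ²/nₕ with Wₕ = Nₕ/31962:
  East: (17189/31962)²·(1−2380/17189)·713000/2380 = 74.648489
  West: (13789/31962)²·(1−764/13789)·511000/764 = 117.58994
  North: (984/31962)²·(1−200/984)·439000/200 = 1.6575926
  → Var(ȳ_str) = 193.89602.
Var(ȳ_srs) = (1 − 3344/31962)·684900/3344 = 183.38602.
deff = 193.89602 / 183.38602 = 1.0573.

1.0573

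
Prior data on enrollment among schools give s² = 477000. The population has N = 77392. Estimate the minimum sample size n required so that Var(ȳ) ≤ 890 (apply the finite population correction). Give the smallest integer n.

Without fpc, n₀ = s²/D = 477000/890 = 535.9551.
With fpc, (1 − n/N)·s²/n ≤ D requires n ≥ n₀/(1 + n₀/N) = 535.9551/(1 + 535.9551/77392) = 532.2690.
Rounding up, n = 533.

533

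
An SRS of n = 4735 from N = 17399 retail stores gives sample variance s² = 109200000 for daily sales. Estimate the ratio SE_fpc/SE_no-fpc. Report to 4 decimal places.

0.8531

f = n/N = 4735/17399 = 0.27214208.
SE_no-fpc = √(s²/n) = 151.86277; SE_fpc = √((1−f)s²/n) = 129.5611.
Ratio = √(1−f) = 0.85314590.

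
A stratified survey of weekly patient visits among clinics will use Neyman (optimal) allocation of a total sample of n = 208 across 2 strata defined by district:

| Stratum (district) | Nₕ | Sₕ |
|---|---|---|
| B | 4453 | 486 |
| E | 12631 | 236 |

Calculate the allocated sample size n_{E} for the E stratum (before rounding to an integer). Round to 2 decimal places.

120.51

Neyman allocation: nₕ = n·NₕSₕ / Σⱼ NⱼSⱼ.
Σ NⱼSⱼ = 4453·486 + 12631·236 = 5.145074 × 10^6.
n_{E} = 208·12631·236 / (5.145074 × 10^6) = 120.51.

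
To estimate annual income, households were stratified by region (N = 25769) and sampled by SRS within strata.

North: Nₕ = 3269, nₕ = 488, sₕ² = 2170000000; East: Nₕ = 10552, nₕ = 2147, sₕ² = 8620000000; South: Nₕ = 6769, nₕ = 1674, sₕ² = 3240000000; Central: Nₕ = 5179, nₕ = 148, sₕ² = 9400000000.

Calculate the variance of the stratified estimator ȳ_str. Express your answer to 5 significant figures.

Var(ȳ_str) = Σₕ Wₕ²(1 − fₕ)sₕ²/nₕ with Wₕ = Nₕ/N, N = 25769.
North: Wₕ = 0.12685785; term = 0.12685785²·(1 − 0.14928113)·2170000000/488 = 60878.044.
East: Wₕ = 0.40948426; term = 0.40948426²·(1 − 0.20346854)·8620000000/2147 = 536231.83.
South: Wₕ = 0.26267996; term = 0.26267996²·(1 − 0.24730389)·3240000000/1674 = 100522.46.
Central: Wₕ = 0.20097792; term = 0.20097792²·(1 − 0.02857695)·9400000000/148 = 2.4921331 × 10^6.
Sum = 3.1897654 × 10^6.

3.1898 × 10^6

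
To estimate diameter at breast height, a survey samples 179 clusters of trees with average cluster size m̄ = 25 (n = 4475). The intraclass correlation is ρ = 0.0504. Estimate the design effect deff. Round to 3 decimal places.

deff = 1 + (25 − 1)·0.0504 = 1 + 1.2096 = 2.2096.

2.210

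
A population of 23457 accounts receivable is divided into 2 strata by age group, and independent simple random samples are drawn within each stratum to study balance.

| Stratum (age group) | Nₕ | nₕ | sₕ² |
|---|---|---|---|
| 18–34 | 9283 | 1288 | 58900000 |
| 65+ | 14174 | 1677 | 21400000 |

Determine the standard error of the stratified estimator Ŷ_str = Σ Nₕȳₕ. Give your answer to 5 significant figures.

Var(Ŷ_str) = Σₕ Nₕ²(1 − fₕ)sₕ²/nₕ.
18–34: 9283²·(1 − 1288/9283)·58900000/1288 = 3.3939563 × 10^12.
65+: 14174²·(1 − 1677/14174)·21400000/1677 = 2.2603667 × 10^12.
Sum = 5.654323 × 10^12.
SE = √(5.654323 × 10^12) = 2.3779 × 10^6.

2.3779 × 10^6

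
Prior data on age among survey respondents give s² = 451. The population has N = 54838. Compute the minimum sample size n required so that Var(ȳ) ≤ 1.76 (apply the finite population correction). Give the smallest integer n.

Without fpc, n₀ = s²/D = 451/1.76 = 256.2500.
With fpc, (1 − n/N)·s²/n ≤ D requires n ≥ n₀/(1 + n₀/N) = 256.2500/(1 + 256.2500/54838) = 255.0582.
Rounding up, n = 256.

256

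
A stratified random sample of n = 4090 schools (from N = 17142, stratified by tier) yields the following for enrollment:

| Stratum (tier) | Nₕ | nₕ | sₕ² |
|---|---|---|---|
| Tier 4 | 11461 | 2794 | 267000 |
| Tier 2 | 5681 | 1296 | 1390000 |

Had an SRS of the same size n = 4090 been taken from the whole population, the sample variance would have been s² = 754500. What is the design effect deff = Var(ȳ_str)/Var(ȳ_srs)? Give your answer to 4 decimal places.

Var(ȳ_str) = Σ Wₕ²(1−fₕ)sₕ²/nₕ with Wₕ = Nₕ/17142:
  Tier 4: (11461/17142)²·(1−2794/11461)·267000/2794 = 32.303768
  Tier 2: (5681/17142)²·(1−1296/5681)·1390000/1296 = 90.924559
  → Var(ȳ_str) = 123.22833.
Var(ȳ_srs) = (1 − 4090/17142)·754500/4090 = 140.45963.
deff = 123.22833 / 140.45963 = 0.8773.

0.8773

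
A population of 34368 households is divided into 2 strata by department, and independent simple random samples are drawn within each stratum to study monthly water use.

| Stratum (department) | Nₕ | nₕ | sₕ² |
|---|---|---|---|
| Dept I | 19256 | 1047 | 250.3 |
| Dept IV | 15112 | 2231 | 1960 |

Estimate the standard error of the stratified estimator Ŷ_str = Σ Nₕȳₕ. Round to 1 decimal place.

15963.6

Var(Ŷ_str) = Σₕ Nₕ²(1 − fₕ)sₕ²/nₕ.
Dept I: 19256²·(1 − 1047/19256)·250.3/1047 = 8.3823606 × 10^7.
Dept IV: 15112²·(1 − 2231/15112)·1960/2231 = 1.7101257 × 10^8.
Sum = 2.5483618 × 10^8.
SE = √(2.5483618 × 10^8) = 15963.6.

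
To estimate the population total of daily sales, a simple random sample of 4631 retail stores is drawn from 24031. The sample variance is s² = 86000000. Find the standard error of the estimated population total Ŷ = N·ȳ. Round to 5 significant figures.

Var(Ŷ) = N²·Var(ȳ) = N²·(1 − n/N)·s²/n.
f = 4631/24031 = 0.19270942; Var(ȳ) = 0.80729058·86000000/4631 = 14991.792.
Var(Ŷ) = 24031² · 14991.792 = 8.6575944 × 10^12.
SE(Ŷ) = √(8.6575944 × 10^12) = 2.9424 × 10^6.

2.9424 × 10^6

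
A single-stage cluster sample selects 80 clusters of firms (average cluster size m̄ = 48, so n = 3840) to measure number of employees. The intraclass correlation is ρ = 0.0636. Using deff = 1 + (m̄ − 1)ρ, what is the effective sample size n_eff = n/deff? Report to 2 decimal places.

deff = 1 + (48 − 1)·0.0636 = 1 + 2.9892 = 3.9892.
n_eff = 3840 / 3.9892 = 962.60.

962.60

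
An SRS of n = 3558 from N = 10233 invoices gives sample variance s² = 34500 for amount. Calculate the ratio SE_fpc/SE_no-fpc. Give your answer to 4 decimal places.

f = n/N = 3558/10233 = 0.34769862.
SE_no-fpc = √(s²/n) = 3.1139137; SE_fpc = √((1−f)s²/n) = 2.5149579.
Ratio = √(1−f) = 0.80765177.

0.8077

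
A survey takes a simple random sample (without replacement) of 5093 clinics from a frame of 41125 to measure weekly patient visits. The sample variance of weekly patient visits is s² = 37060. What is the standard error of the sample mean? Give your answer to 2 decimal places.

Under SRS without replacement, Var(ȳ) = (1 − f)·s²/n with f = n/N = 5093/41125 = 0.12384195.
Var(ȳ) = (1 − 0.12384195)·37060/5093 = 0.87615805·7.2766542 = 6.3754992.
SE(ȳ) = √(6.3754992) = 2.52.

2.52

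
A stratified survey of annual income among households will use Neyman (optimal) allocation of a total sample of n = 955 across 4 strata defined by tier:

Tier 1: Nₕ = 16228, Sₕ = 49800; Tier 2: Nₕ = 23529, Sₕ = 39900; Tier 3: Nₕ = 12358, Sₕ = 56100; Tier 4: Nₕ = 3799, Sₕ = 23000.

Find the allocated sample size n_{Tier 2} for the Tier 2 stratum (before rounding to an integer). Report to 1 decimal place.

Neyman allocation: nₕ = n·NₕSₕ / Σⱼ NⱼSⱼ.
Σ NⱼSⱼ = 16228·49800 + 23529·39900 + 12358·56100 + 3799·23000 = 2.5276223 × 10^9.
n_{Tier 2} = 955·23529·39900 / (2.5276223 × 10^9) = 354.7.

354.7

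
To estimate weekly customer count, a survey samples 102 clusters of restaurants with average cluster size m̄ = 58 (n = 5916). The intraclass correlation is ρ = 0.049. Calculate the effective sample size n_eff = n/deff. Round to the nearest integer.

deff = 1 + (58 − 1)·0.049 = 1 + 2.793 = 3.793.
n_eff = 5916 / 3.793 = 1560.

1560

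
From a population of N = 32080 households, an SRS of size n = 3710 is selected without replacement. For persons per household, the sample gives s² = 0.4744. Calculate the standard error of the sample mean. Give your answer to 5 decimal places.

0.01063

Under SRS without replacement, Var(ȳ) = (1 − f)·s²/n with f = n/N = 3710/32080 = 0.11564838.
Var(ȳ) = (1 − 0.11564838)·0.4744/3710 = 0.88435162·1.2787062 × 10^-4 = 1.1308259 × 10^-4.
SE(ȳ) = √(1.1308259 × 10^-4) = 0.01063.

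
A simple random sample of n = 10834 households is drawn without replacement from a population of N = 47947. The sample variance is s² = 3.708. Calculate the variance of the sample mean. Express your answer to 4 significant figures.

2.649 × 10^-4

Under SRS without replacement, Var(ȳ) = (1 − f)·s²/n with f = n/N = 10834/47947 = 0.22595783.
Var(ȳ) = (1 − 0.22595783)·3.708/10834 = 0.77404217·3.4225586 × 10^-4 = 2.6492047 × 10^-4.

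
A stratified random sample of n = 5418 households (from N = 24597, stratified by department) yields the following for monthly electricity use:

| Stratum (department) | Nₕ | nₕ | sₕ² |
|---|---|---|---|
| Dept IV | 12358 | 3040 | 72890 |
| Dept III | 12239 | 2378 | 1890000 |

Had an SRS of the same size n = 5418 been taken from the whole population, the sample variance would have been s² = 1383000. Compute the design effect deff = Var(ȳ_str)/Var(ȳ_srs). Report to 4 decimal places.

0.8195

Var(ȳ_str) = Σ Wₕ²(1−fₕ)sₕ²/nₕ with Wₕ = Nₕ/24597:
  Dept IV: (12358/24597)²·(1−3040/12358)·72890/3040 = 4.5635308
  Dept III: (12239/24597)²·(1−2378/12239)·1890000/2378 = 158.54501
  → Var(ȳ_str) = 163.10854.
Var(ȳ_srs) = (1 − 5418/24597)·1383000/5418 = 199.03387.
deff = 163.10854 / 199.03387 = 0.8195.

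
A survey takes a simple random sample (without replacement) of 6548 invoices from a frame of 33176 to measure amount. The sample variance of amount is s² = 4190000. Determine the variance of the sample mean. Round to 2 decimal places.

513.59

Under SRS without replacement, Var(ȳ) = (1 − f)·s²/n with f = n/N = 6548/33176 = 0.19737159.
Var(ȳ) = (1 − 0.19737159)·4190000/6548 = 0.80262841·639.89004 = 513.59393.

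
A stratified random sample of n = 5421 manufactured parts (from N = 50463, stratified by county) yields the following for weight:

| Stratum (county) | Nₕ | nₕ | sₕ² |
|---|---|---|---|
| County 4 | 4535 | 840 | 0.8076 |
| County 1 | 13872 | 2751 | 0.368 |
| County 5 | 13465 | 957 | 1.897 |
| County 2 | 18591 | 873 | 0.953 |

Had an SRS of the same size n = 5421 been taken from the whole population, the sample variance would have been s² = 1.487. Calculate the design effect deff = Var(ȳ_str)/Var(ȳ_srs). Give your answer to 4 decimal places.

Var(ȳ_str) = Σ Wₕ²(1−fₕ)sₕ²/nₕ with Wₕ = Nₕ/50463:
  County 4: (4535/50463)²·(1−840/4535)·0.8076/840 = 6.3264871 × 10^-6
  County 1: (13872/50463)²·(1−2751/13872)·0.368/2751 = 8.103899 × 10^-6
  County 5: (13465/50463)²·(1−957/13465)·1.897/957 = 1.3110024 × 10^-4
  County 2: (18591/50463)²·(1−873/18591)·0.953/873 = 1.4120497 × 10^-4
  → Var(ȳ_str) = 2.867356 × 10^-4.
Var(ȳ_srs) = (1 − 5421/50463)·1.487/5421 = 2.448365 × 10^-4.
deff = (2.867356 × 10^-4) / (2.448365 × 10^-4) = 1.1711.

1.1711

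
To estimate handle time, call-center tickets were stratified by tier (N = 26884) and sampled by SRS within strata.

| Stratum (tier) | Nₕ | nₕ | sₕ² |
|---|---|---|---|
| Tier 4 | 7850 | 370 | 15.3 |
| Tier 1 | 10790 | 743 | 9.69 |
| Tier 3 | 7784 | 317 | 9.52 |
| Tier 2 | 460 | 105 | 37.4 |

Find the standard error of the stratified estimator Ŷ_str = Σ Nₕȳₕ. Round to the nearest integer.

2376

Var(Ŷ_str) = Σₕ Nₕ²(1 − fₕ)sₕ²/nₕ.
Tier 4: 7850²·(1 − 370/7850)·15.3/370 = 2.4280686 × 10^6.
Tier 1: 10790²·(1 − 743/10790)·9.69/743 = 1.4138157 × 10^6.
Tier 3: 7784²·(1 − 317/7784)·9.52/317 = 1.7455274 × 10^6.
Tier 2: 460²·(1 − 105/460)·37.4/105 = 58165.905.
Sum = 5.6455776 × 10^6.
SE = √(5.6455776 × 10^6) = 2376.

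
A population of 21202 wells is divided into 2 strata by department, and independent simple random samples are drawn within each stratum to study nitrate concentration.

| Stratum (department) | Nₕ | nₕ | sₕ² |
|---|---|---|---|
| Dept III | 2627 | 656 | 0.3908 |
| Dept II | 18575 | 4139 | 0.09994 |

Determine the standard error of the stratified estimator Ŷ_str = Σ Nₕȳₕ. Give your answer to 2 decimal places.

Var(Ŷ_str) = Σₕ Nₕ²(1 − fₕ)sₕ²/nₕ.
Dept III: 2627²·(1 − 656/2627)·0.3908/656 = 3084.5898.
Dept II: 18575²·(1 − 4139/18575)·0.09994/4139 = 6474.6995.
Sum = 9559.2893.
SE = √(9559.2893) = 97.77.

97.77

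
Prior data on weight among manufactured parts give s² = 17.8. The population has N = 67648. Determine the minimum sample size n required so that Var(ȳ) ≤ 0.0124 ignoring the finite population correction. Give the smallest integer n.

1436

Without fpc, n₀ = s²/D = 17.8/0.0124 = 1435.4839.
Rounding up, n = 1436.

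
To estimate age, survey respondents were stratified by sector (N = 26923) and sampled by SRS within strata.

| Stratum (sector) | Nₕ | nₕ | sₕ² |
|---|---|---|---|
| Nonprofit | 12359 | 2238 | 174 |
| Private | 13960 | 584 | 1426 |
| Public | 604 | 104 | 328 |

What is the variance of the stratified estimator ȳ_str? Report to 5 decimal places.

Var(ȳ_str) = Σₕ Wₕ²(1 − fₕ)sₕ²/nₕ with Wₕ = Nₕ/N, N = 26923.
Nonprofit: Wₕ = 0.45904988; term = 0.45904988²·(1 − 0.18108261)·174/2238 = 0.013416802.
Private: Wₕ = 0.51851577; term = 0.51851577²·(1 − 0.04183381)·1426/584 = 0.62903014.
Public: Wₕ = 0.02243435; term = 0.02243435²·(1 − 0.17218543)·328/104 = 0.0013140157.
Sum = 0.64376096.

0.64376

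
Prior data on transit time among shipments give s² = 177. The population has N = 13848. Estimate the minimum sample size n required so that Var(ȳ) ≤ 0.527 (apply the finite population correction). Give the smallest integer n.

328

Without fpc, n₀ = s²/D = 177/0.527 = 335.8634.
With fpc, (1 − n/N)·s²/n ≤ D requires n ≥ n₀/(1 + n₀/N) = 335.8634/(1 + 335.8634/13848) = 327.9104.
Rounding up, n = 328.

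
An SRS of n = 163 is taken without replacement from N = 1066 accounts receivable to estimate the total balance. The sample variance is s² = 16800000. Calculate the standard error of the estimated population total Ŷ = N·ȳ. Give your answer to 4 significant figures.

Var(Ŷ) = N²·Var(ȳ) = N²·(1 − n/N)·s²/n.
f = 163/1066 = 0.15290807; Var(ȳ) = 0.84709193·16800000/163 = 87307.635.
Var(Ŷ) = 1066² · 87307.635 = 9.9212555 × 10^10.
SE(Ŷ) = √(9.9212555 × 10^10) = 315000.

315000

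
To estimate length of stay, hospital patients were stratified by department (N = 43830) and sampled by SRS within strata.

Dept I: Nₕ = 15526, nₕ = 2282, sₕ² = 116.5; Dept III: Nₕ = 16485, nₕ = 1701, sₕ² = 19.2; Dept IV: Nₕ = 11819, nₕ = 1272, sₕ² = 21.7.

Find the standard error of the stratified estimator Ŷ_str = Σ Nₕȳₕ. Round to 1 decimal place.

3921.1

Var(Ŷ_str) = Σₕ Nₕ²(1 − fₕ)sₕ²/nₕ.
Dept I: 15526²·(1 − 2282/15526)·116.5/2282 = 1.0497576 × 10^7.
Dept III: 16485²·(1 − 1701/16485)·19.2/1701 = 2.7509191 × 10^6.
Dept IV: 11819²·(1 − 1272/11819)·21.7/1272 = 2.1265828 × 10^6.
Sum = 1.5375078 × 10^7.
SE = √(1.5375078 × 10^7) = 3921.1.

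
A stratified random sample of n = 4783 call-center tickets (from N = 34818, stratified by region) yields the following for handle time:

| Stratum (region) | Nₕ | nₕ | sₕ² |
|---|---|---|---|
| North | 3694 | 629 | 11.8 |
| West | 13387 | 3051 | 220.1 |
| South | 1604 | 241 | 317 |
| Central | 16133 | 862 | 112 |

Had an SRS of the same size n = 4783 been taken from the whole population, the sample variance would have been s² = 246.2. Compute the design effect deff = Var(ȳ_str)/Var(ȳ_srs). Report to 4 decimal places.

0.8375

Var(ȳ_str) = Σ Wₕ²(1−fₕ)sₕ²/nₕ with Wₕ = Nₕ/34818:
  North: (3694/34818)²·(1−629/3694)·11.8/629 = 1.7520685 × 10^-4
  West: (13387/34818)²·(1−3051/13387)·220.1/3051 = 0.008233907
  South: (1604/34818)²·(1−241/1604)·317/241 = 0.0023721099
  Central: (16133/34818)²·(1−862/16133)·112/862 = 0.026404973
  → Var(ȳ_str) = 0.037186197.
Var(ȳ_srs) = (1 − 4783/34818)·246.2/4783 = 0.044402915.
deff = 0.037186197 / 0.044402915 = 0.8375.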